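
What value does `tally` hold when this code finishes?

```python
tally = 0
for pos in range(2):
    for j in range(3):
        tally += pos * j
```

Let's trace through this code step by step.

Initialize: tally = 0
Entering loop: for pos in range(2):

After execution: tally = 3
3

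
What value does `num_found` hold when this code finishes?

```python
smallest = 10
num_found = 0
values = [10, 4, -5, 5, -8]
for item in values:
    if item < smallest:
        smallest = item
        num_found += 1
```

Let's trace through this code step by step.

Initialize: smallest = 10
Initialize: num_found = 0
Initialize: values = [10, 4, -5, 5, -8]
Entering loop: for item in values:

After execution: num_found = 3
3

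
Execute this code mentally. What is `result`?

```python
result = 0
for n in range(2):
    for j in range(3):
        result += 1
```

Let's trace through this code step by step.

Initialize: result = 0
Entering loop: for n in range(2):

After execution: result = 6
6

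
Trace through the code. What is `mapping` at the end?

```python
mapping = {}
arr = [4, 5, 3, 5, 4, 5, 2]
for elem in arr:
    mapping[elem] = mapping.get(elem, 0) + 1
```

Let's trace through this code step by step.

Initialize: mapping = {}
Initialize: arr = [4, 5, 3, 5, 4, 5, 2]
Entering loop: for elem in arr:

After execution: mapping = {4: 2, 5: 3, 3: 1, 2: 1}
{4: 2, 5: 3, 3: 1, 2: 1}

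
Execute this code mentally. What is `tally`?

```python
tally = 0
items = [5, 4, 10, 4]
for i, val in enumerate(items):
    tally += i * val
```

Let's trace through this code step by step.

Initialize: tally = 0
Initialize: items = [5, 4, 10, 4]
Entering loop: for i, val in enumerate(items):

After execution: tally = 36
36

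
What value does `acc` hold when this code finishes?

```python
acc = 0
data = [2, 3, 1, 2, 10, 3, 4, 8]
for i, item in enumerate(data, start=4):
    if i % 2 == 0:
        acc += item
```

Let's trace through this code step by step.

Initialize: acc = 0
Initialize: data = [2, 3, 1, 2, 10, 3, 4, 8]
Entering loop: for i, item in enumerate(data, start=4):

After execution: acc = 17
17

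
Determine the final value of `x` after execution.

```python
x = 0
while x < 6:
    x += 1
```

Let's trace through this code step by step.

Initialize: x = 0
Entering loop: while x < 6:

After execution: x = 6
6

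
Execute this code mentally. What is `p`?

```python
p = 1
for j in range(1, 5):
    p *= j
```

Let's trace through this code step by step.

Initialize: p = 1
Entering loop: for j in range(1, 5):

After execution: p = 24
24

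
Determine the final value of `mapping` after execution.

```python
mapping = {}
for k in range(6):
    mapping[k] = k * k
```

Let's trace through this code step by step.

Initialize: mapping = {}
Entering loop: for k in range(6):

After execution: mapping = {0: 0, 1: 1, 2: 4, 3: 9, 4: 16, 5: 25}
{0: 0, 1: 1, 2: 4, 3: 9, 4: 16, 5: 25}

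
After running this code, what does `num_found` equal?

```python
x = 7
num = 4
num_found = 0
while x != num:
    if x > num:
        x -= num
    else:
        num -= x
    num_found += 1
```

Let's trace through this code step by step.

Initialize: x = 7
Initialize: num = 4
Initialize: num_found = 0
Entering loop: while x != num:

After execution: num_found = 4
4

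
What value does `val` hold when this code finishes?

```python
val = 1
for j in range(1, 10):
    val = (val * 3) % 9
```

Let's trace through this code step by step.

Initialize: val = 1
Entering loop: for j in range(1, 10):

After execution: val = 0
0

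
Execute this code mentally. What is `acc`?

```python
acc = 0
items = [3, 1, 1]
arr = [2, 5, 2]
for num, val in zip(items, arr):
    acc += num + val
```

Let's trace through this code step by step.

Initialize: acc = 0
Initialize: items = [3, 1, 1]
Initialize: arr = [2, 5, 2]
Entering loop: for num, val in zip(items, arr):

After execution: acc = 14
14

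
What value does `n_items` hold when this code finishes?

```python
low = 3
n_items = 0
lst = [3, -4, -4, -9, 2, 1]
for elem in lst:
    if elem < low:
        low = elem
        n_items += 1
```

Let's trace through this code step by step.

Initialize: low = 3
Initialize: n_items = 0
Initialize: lst = [3, -4, -4, -9, 2, 1]
Entering loop: for elem in lst:

After execution: n_items = 2
2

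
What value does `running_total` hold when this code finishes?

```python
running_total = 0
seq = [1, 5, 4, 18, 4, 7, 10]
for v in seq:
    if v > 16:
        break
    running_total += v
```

Let's trace through this code step by step.

Initialize: running_total = 0
Initialize: seq = [1, 5, 4, 18, 4, 7, 10]
Entering loop: for v in seq:

After execution: running_total = 10
10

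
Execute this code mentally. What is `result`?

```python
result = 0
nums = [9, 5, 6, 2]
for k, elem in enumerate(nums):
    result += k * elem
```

Let's trace through this code step by step.

Initialize: result = 0
Initialize: nums = [9, 5, 6, 2]
Entering loop: for k, elem in enumerate(nums):

After execution: result = 23
23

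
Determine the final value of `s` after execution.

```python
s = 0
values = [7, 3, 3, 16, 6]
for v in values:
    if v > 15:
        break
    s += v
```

Let's trace through this code step by step.

Initialize: s = 0
Initialize: values = [7, 3, 3, 16, 6]
Entering loop: for v in values:

After execution: s = 13
13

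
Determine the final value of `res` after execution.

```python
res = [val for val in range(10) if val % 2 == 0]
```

Let's trace through this code step by step.

Initialize: res = [val for val in range(10) if val % 2 == 0]

After execution: res = [0, 2, 4, 6, 8]
[0, 2, 4, 6, 8]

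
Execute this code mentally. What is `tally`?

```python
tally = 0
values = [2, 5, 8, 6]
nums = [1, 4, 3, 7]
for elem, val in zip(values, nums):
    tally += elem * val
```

Let's trace through this code step by step.

Initialize: tally = 0
Initialize: values = [2, 5, 8, 6]
Initialize: nums = [1, 4, 3, 7]
Entering loop: for elem, val in zip(values, nums):

After execution: tally = 88
88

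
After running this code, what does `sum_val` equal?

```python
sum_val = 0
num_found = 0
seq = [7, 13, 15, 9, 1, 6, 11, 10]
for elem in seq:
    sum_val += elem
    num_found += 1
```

Let's trace through this code step by step.

Initialize: sum_val = 0
Initialize: num_found = 0
Initialize: seq = [7, 13, 15, 9, 1, 6, 11, 10]
Entering loop: for elem in seq:

After execution: sum_val = 72
72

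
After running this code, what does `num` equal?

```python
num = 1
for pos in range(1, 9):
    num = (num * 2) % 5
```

Let's trace through this code step by step.

Initialize: num = 1
Entering loop: for pos in range(1, 9):

After execution: num = 1
1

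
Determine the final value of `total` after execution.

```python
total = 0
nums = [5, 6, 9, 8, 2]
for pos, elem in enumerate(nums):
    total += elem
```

Let's trace through this code step by step.

Initialize: total = 0
Initialize: nums = [5, 6, 9, 8, 2]
Entering loop: for pos, elem in enumerate(nums):

After execution: total = 30
30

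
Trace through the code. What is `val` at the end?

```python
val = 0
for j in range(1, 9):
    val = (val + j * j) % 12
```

Let's trace through this code step by step.

Initialize: val = 0
Entering loop: for j in range(1, 9):

After execution: val = 0
0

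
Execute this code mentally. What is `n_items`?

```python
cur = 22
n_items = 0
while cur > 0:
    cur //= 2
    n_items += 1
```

Let's trace through this code step by step.

Initialize: cur = 22
Initialize: n_items = 0
Entering loop: while cur > 0:

After execution: n_items = 5
5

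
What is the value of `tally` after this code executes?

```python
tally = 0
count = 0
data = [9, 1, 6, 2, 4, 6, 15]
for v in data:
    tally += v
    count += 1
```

Let's trace through this code step by step.

Initialize: tally = 0
Initialize: count = 0
Initialize: data = [9, 1, 6, 2, 4, 6, 15]
Entering loop: for v in data:

After execution: tally = 43
43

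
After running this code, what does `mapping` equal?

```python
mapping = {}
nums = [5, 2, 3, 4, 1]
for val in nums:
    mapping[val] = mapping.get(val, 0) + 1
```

Let's trace through this code step by step.

Initialize: mapping = {}
Initialize: nums = [5, 2, 3, 4, 1]
Entering loop: for val in nums:

After execution: mapping = {5: 1, 2: 1, 3: 1, 4: 1, 1: 1}
{5: 1, 2: 1, 3: 1, 4: 1, 1: 1}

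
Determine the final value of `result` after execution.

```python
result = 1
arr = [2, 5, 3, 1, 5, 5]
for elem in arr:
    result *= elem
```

Let's trace through this code step by step.

Initialize: result = 1
Initialize: arr = [2, 5, 3, 1, 5, 5]
Entering loop: for elem in arr:

After execution: result = 750
750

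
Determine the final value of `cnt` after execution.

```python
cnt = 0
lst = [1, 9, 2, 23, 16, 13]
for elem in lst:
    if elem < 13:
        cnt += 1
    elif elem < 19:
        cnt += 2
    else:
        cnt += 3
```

Let's trace through this code step by step.

Initialize: cnt = 0
Initialize: lst = [1, 9, 2, 23, 16, 13]
Entering loop: for elem in lst:

After execution: cnt = 10
10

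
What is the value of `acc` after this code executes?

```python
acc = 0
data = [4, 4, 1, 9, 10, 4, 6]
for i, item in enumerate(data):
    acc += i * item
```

Let's trace through this code step by step.

Initialize: acc = 0
Initialize: data = [4, 4, 1, 9, 10, 4, 6]
Entering loop: for i, item in enumerate(data):

After execution: acc = 129
129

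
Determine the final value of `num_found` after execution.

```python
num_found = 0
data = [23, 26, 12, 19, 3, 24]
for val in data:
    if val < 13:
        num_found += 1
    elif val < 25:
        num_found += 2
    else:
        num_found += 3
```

Let's trace through this code step by step.

Initialize: num_found = 0
Initialize: data = [23, 26, 12, 19, 3, 24]
Entering loop: for val in data:

After execution: num_found = 11
11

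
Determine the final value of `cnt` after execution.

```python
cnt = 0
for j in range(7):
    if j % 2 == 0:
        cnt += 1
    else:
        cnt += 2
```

Let's trace through this code step by step.

Initialize: cnt = 0
Entering loop: for j in range(7):

After execution: cnt = 10
10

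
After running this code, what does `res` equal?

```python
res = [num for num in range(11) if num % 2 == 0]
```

Let's trace through this code step by step.

Initialize: res = [num for num in range(11) if num % 2 == 0]

After execution: res = [0, 2, 4, 6, 8, 10]
[0, 2, 4, 6, 8, 10]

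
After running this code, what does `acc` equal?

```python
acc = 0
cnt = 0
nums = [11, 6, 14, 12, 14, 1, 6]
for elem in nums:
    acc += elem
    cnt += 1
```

Let's trace through this code step by step.

Initialize: acc = 0
Initialize: cnt = 0
Initialize: nums = [11, 6, 14, 12, 14, 1, 6]
Entering loop: for elem in nums:

After execution: acc = 64
64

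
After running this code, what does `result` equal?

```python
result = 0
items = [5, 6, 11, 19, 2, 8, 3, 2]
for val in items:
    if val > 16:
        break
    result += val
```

Let's trace through this code step by step.

Initialize: result = 0
Initialize: items = [5, 6, 11, 19, 2, 8, 3, 2]
Entering loop: for val in items:

After execution: result = 22
22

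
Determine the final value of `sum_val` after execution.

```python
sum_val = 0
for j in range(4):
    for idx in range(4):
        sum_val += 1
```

Let's trace through this code step by step.

Initialize: sum_val = 0
Entering loop: for j in range(4):

After execution: sum_val = 16
16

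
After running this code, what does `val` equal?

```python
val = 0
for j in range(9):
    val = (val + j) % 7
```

Let's trace through this code step by step.

Initialize: val = 0
Entering loop: for j in range(9):

After execution: val = 1
1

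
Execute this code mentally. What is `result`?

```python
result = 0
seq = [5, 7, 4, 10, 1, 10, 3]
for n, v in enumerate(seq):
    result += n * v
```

Let's trace through this code step by step.

Initialize: result = 0
Initialize: seq = [5, 7, 4, 10, 1, 10, 3]
Entering loop: for n, v in enumerate(seq):

After execution: result = 117
117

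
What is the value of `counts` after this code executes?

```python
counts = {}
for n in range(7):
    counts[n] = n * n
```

Let's trace through this code step by step.

Initialize: counts = {}
Entering loop: for n in range(7):

After execution: counts = {0: 0, 1: 1, 2: 4, 3: 9, 4: 16, 5: 25, 6: 36}
{0: 0, 1: 1, 2: 4, 3: 9, 4: 16, 5: 25, 6: 36}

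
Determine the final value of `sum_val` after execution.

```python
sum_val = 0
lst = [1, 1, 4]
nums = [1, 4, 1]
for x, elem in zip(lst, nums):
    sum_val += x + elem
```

Let's trace through this code step by step.

Initialize: sum_val = 0
Initialize: lst = [1, 1, 4]
Initialize: nums = [1, 4, 1]
Entering loop: for x, elem in zip(lst, nums):

After execution: sum_val = 12
12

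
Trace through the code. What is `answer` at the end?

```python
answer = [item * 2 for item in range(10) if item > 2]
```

Let's trace through this code step by step.

Initialize: answer = [item * 2 for item in range(10) if item > 2]

After execution: answer = [6, 8, 10, 12, 14, 16, 18]
[6, 8, 10, 12, 14, 16, 18]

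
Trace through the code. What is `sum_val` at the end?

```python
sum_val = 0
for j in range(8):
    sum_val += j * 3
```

Let's trace through this code step by step.

Initialize: sum_val = 0
Entering loop: for j in range(8):

After execution: sum_val = 84
84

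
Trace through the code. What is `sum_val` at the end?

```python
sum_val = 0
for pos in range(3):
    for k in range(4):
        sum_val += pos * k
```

Let's trace through this code step by step.

Initialize: sum_val = 0
Entering loop: for pos in range(3):

After execution: sum_val = 18
18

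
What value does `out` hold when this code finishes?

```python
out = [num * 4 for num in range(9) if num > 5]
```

Let's trace through this code step by step.

Initialize: out = [num * 4 for num in range(9) if num > 5]

After execution: out = [24, 28, 32]
[24, 28, 32]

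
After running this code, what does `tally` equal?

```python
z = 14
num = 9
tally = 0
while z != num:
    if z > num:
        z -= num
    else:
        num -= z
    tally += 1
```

Let's trace through this code step by step.

Initialize: z = 14
Initialize: num = 9
Initialize: tally = 0
Entering loop: while z != num:

After execution: tally = 6
6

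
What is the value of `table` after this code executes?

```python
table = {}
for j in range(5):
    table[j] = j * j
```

Let's trace through this code step by step.

Initialize: table = {}
Entering loop: for j in range(5):

After execution: table = {0: 0, 1: 1, 2: 4, 3: 9, 4: 16}
{0: 0, 1: 1, 2: 4, 3: 9, 4: 16}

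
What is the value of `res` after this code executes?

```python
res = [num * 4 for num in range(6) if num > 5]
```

Let's trace through this code step by step.

Initialize: res = [num * 4 for num in range(6) if num > 5]

After execution: res = []
[]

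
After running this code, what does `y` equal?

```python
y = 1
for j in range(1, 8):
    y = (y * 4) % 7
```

Let's trace through this code step by step.

Initialize: y = 1
Entering loop: for j in range(1, 8):

After execution: y = 4
4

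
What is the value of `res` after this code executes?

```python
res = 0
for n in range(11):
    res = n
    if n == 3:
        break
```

Let's trace through this code step by step.

Initialize: res = 0
Entering loop: for n in range(11):

After execution: res = 3
3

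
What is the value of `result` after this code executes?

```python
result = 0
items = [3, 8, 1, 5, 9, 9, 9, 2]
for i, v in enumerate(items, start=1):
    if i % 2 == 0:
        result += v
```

Let's trace through this code step by step.

Initialize: result = 0
Initialize: items = [3, 8, 1, 5, 9, 9, 9, 2]
Entering loop: for i, v in enumerate(items, start=1):

After execution: result = 24
24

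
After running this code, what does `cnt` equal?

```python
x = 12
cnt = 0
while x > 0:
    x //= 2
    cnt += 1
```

Let's trace through this code step by step.

Initialize: x = 12
Initialize: cnt = 0
Entering loop: while x > 0:

After execution: cnt = 4
4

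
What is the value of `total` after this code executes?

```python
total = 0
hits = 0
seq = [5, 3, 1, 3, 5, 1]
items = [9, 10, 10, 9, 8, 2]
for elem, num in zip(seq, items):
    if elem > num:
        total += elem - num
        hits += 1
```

Let's trace through this code step by step.

Initialize: total = 0
Initialize: hits = 0
Initialize: seq = [5, 3, 1, 3, 5, 1]
Initialize: items = [9, 10, 10, 9, 8, 2]
Entering loop: for elem, num in zip(seq, items):

After execution: total = 0
0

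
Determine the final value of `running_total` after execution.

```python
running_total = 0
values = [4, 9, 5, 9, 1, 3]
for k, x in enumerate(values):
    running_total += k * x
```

Let's trace through this code step by step.

Initialize: running_total = 0
Initialize: values = [4, 9, 5, 9, 1, 3]
Entering loop: for k, x in enumerate(values):

After execution: running_total = 65
65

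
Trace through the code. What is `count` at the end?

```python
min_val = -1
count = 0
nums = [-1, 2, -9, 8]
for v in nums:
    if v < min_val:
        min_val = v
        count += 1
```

Let's trace through this code step by step.

Initialize: min_val = -1
Initialize: count = 0
Initialize: nums = [-1, 2, -9, 8]
Entering loop: for v in nums:

After execution: count = 1
1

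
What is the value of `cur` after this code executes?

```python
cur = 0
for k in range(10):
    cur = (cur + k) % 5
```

Let's trace through this code step by step.

Initialize: cur = 0
Entering loop: for k in range(10):

After execution: cur = 0
0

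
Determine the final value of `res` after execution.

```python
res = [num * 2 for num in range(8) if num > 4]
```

Let's trace through this code step by step.

Initialize: res = [num * 2 for num in range(8) if num > 4]

After execution: res = [10, 12, 14]
[10, 12, 14]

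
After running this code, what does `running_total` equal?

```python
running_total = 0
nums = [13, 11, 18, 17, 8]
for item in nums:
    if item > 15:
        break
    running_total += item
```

Let's trace through this code step by step.

Initialize: running_total = 0
Initialize: nums = [13, 11, 18, 17, 8]
Entering loop: for item in nums:

After execution: running_total = 24
24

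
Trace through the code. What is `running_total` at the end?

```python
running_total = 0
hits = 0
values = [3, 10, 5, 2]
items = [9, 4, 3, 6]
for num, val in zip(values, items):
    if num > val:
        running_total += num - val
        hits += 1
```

Let's trace through this code step by step.

Initialize: running_total = 0
Initialize: hits = 0
Initialize: values = [3, 10, 5, 2]
Initialize: items = [9, 4, 3, 6]
Entering loop: for num, val in zip(values, items):

After execution: running_total = 8
8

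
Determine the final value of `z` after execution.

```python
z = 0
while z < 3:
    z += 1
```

Let's trace through this code step by step.

Initialize: z = 0
Entering loop: while z < 3:

After execution: z = 3
3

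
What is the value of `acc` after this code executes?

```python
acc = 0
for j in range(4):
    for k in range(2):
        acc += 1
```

Let's trace through this code step by step.

Initialize: acc = 0
Entering loop: for j in range(4):

After execution: acc = 8
8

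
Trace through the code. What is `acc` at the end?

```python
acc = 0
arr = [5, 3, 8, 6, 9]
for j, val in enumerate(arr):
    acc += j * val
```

Let's trace through this code step by step.

Initialize: acc = 0
Initialize: arr = [5, 3, 8, 6, 9]
Entering loop: for j, val in enumerate(arr):

After execution: acc = 73
73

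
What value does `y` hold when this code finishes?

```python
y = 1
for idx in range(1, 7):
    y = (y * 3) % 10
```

Let's trace through this code step by step.

Initialize: y = 1
Entering loop: for idx in range(1, 7):

After execution: y = 9
9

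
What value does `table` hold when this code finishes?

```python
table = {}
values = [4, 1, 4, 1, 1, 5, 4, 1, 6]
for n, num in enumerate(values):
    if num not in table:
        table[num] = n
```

Let's trace through this code step by step.

Initialize: table = {}
Initialize: values = [4, 1, 4, 1, 1, 5, 4, 1, 6]
Entering loop: for n, num in enumerate(values):

After execution: table = {4: 0, 1: 1, 5: 5, 6: 8}
{4: 0, 1: 1, 5: 5, 6: 8}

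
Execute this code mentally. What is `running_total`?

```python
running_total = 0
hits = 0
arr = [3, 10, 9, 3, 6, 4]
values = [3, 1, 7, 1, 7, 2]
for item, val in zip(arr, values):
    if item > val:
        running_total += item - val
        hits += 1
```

Let's trace through this code step by step.

Initialize: running_total = 0
Initialize: hits = 0
Initialize: arr = [3, 10, 9, 3, 6, 4]
Initialize: values = [3, 1, 7, 1, 7, 2]
Entering loop: for item, val in zip(arr, values):

After execution: running_total = 15
15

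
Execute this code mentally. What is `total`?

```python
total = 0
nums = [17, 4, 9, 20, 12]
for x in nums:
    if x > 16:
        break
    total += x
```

Let's trace through this code step by step.

Initialize: total = 0
Initialize: nums = [17, 4, 9, 20, 12]
Entering loop: for x in nums:

After execution: total = 0
0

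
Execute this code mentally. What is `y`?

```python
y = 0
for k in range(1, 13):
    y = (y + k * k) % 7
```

Let's trace through this code step by step.

Initialize: y = 0
Entering loop: for k in range(1, 13):

After execution: y = 6
6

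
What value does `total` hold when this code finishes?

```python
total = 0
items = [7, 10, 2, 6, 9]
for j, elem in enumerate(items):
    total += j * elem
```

Let's trace through this code step by step.

Initialize: total = 0
Initialize: items = [7, 10, 2, 6, 9]
Entering loop: for j, elem in enumerate(items):

After execution: total = 68
68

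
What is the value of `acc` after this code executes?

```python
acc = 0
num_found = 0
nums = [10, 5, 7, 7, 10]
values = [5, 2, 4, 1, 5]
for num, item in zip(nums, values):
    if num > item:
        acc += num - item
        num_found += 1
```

Let's trace through this code step by step.

Initialize: acc = 0
Initialize: num_found = 0
Initialize: nums = [10, 5, 7, 7, 10]
Initialize: values = [5, 2, 4, 1, 5]
Entering loop: for num, item in zip(nums, values):

After execution: acc = 22
22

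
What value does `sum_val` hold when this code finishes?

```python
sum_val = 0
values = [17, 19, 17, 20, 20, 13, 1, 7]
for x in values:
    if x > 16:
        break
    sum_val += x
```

Let's trace through this code step by step.

Initialize: sum_val = 0
Initialize: values = [17, 19, 17, 20, 20, 13, 1, 7]
Entering loop: for x in values:

After execution: sum_val = 0
0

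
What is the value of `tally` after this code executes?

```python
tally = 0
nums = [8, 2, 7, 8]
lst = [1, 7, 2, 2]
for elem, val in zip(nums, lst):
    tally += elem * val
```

Let's trace through this code step by step.

Initialize: tally = 0
Initialize: nums = [8, 2, 7, 8]
Initialize: lst = [1, 7, 2, 2]
Entering loop: for elem, val in zip(nums, lst):

After execution: tally = 52
52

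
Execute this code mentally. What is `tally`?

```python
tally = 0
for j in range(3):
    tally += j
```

Let's trace through this code step by step.

Initialize: tally = 0
Entering loop: for j in range(3):

After execution: tally = 3
3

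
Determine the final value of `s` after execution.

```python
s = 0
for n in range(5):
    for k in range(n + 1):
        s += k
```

Let's trace through this code step by step.

Initialize: s = 0
Entering loop: for n in range(5):

After execution: s = 20
20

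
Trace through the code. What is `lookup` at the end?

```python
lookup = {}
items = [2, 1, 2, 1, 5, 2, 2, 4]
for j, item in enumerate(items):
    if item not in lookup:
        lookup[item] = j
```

Let's trace through this code step by step.

Initialize: lookup = {}
Initialize: items = [2, 1, 2, 1, 5, 2, 2, 4]
Entering loop: for j, item in enumerate(items):

After execution: lookup = {2: 0, 1: 1, 5: 4, 4: 7}
{2: 0, 1: 1, 5: 4, 4: 7}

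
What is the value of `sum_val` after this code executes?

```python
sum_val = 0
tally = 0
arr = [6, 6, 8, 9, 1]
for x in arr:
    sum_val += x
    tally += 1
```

Let's trace through this code step by step.

Initialize: sum_val = 0
Initialize: tally = 0
Initialize: arr = [6, 6, 8, 9, 1]
Entering loop: for x in arr:

After execution: sum_val = 30
30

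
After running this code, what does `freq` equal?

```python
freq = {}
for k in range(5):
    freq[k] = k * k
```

Let's trace through this code step by step.

Initialize: freq = {}
Entering loop: for k in range(5):

After execution: freq = {0: 0, 1: 1, 2: 4, 3: 9, 4: 16}
{0: 0, 1: 1, 2: 4, 3: 9, 4: 16}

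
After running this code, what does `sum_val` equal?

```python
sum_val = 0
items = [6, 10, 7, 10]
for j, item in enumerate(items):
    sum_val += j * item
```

Let's trace through this code step by step.

Initialize: sum_val = 0
Initialize: items = [6, 10, 7, 10]
Entering loop: for j, item in enumerate(items):

After execution: sum_val = 54
54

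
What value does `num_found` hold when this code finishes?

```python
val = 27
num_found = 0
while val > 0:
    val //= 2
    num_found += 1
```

Let's trace through this code step by step.

Initialize: val = 27
Initialize: num_found = 0
Entering loop: while val > 0:

After execution: num_found = 5
5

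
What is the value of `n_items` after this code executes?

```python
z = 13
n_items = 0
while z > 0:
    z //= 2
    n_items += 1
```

Let's trace through this code step by step.

Initialize: z = 13
Initialize: n_items = 0
Entering loop: while z > 0:

After execution: n_items = 4
4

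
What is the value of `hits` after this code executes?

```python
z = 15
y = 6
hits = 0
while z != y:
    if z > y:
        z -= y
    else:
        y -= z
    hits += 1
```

Let's trace through this code step by step.

Initialize: z = 15
Initialize: y = 6
Initialize: hits = 0
Entering loop: while z != y:

After execution: hits = 3
3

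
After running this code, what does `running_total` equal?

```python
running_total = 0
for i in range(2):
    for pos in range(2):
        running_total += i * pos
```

Let's trace through this code step by step.

Initialize: running_total = 0
Entering loop: for i in range(2):

After execution: running_total = 1
1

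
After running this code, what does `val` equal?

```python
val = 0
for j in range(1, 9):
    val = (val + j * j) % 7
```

Let's trace through this code step by step.

Initialize: val = 0
Entering loop: for j in range(1, 9):

After execution: val = 1
1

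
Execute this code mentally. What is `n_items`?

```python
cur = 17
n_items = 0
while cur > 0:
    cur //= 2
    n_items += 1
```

Let's trace through this code step by step.

Initialize: cur = 17
Initialize: n_items = 0
Entering loop: while cur > 0:

After execution: n_items = 5
5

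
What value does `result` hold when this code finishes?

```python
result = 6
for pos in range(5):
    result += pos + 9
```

Let's trace through this code step by step.

Initialize: result = 6
Entering loop: for pos in range(5):

After execution: result = 61
61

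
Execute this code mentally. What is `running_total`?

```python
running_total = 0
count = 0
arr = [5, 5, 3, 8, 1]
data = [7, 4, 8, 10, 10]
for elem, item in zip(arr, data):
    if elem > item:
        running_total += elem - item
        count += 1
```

Let's trace through this code step by step.

Initialize: running_total = 0
Initialize: count = 0
Initialize: arr = [5, 5, 3, 8, 1]
Initialize: data = [7, 4, 8, 10, 10]
Entering loop: for elem, item in zip(arr, data):

After execution: running_total = 1
1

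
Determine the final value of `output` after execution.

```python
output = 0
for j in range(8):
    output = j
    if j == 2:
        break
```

Let's trace through this code step by step.

Initialize: output = 0
Entering loop: for j in range(8):

After execution: output = 2
2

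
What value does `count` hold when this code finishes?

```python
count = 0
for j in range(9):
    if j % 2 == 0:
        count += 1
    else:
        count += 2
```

Let's trace through this code step by step.

Initialize: count = 0
Entering loop: for j in range(9):

After execution: count = 13
13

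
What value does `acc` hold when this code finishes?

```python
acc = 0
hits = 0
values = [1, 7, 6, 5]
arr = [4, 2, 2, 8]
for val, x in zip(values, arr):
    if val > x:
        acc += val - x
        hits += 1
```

Let's trace through this code step by step.

Initialize: acc = 0
Initialize: hits = 0
Initialize: values = [1, 7, 6, 5]
Initialize: arr = [4, 2, 2, 8]
Entering loop: for val, x in zip(values, arr):

After execution: acc = 9
9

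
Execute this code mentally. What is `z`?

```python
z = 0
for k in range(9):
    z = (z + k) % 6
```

Let's trace through this code step by step.

Initialize: z = 0
Entering loop: for k in range(9):

After execution: z = 0
0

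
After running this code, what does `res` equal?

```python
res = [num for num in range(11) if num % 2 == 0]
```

Let's trace through this code step by step.

Initialize: res = [num for num in range(11) if num % 2 == 0]

After execution: res = [0, 2, 4, 6, 8, 10]
[0, 2, 4, 6, 8, 10]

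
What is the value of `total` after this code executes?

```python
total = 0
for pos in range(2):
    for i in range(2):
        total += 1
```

Let's trace through this code step by step.

Initialize: total = 0
Entering loop: for pos in range(2):

After execution: total = 4
4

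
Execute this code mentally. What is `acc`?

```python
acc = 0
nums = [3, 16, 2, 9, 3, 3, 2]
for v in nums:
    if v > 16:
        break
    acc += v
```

Let's trace through this code step by step.

Initialize: acc = 0
Initialize: nums = [3, 16, 2, 9, 3, 3, 2]
Entering loop: for v in nums:

After execution: acc = 38
38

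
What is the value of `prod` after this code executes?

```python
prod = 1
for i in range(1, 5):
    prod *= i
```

Let's trace through this code step by step.

Initialize: prod = 1
Entering loop: for i in range(1, 5):

After execution: prod = 24
24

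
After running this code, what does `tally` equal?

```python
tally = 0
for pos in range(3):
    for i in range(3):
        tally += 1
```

Let's trace through this code step by step.

Initialize: tally = 0
Entering loop: for pos in range(3):

After execution: tally = 9
9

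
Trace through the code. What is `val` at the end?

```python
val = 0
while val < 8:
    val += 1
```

Let's trace through this code step by step.

Initialize: val = 0
Entering loop: while val < 8:

After execution: val = 8
8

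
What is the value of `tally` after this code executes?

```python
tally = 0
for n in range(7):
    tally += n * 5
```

Let's trace through this code step by step.

Initialize: tally = 0
Entering loop: for n in range(7):

After execution: tally = 105
105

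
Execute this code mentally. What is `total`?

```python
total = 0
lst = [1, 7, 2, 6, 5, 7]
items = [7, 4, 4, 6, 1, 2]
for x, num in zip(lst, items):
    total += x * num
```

Let's trace through this code step by step.

Initialize: total = 0
Initialize: lst = [1, 7, 2, 6, 5, 7]
Initialize: items = [7, 4, 4, 6, 1, 2]
Entering loop: for x, num in zip(lst, items):

After execution: total = 98
98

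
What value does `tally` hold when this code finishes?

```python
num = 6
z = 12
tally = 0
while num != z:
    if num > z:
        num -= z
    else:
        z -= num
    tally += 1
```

Let's trace through this code step by step.

Initialize: num = 6
Initialize: z = 12
Initialize: tally = 0
Entering loop: while num != z:

After execution: tally = 1
1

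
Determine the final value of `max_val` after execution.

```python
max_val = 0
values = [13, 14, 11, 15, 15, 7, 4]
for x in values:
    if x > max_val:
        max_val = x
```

Let's trace through this code step by step.

Initialize: max_val = 0
Initialize: values = [13, 14, 11, 15, 15, 7, 4]
Entering loop: for x in values:

After execution: max_val = 15
15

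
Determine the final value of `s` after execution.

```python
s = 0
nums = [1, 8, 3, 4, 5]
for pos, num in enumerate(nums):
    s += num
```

Let's trace through this code step by step.

Initialize: s = 0
Initialize: nums = [1, 8, 3, 4, 5]
Entering loop: for pos, num in enumerate(nums):

After execution: s = 21
21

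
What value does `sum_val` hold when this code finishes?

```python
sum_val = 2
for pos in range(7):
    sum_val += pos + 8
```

Let's trace through this code step by step.

Initialize: sum_val = 2
Entering loop: for pos in range(7):

After execution: sum_val = 79
79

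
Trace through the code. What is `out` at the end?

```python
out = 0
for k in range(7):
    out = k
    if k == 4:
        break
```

Let's trace through this code step by step.

Initialize: out = 0
Entering loop: for k in range(7):

After execution: out = 4
4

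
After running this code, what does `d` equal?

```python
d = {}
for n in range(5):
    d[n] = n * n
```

Let's trace through this code step by step.

Initialize: d = {}
Entering loop: for n in range(5):

After execution: d = {0: 0, 1: 1, 2: 4, 3: 9, 4: 16}
{0: 0, 1: 1, 2: 4, 3: 9, 4: 16}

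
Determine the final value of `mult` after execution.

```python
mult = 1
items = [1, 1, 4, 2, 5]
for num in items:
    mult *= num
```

Let's trace through this code step by step.

Initialize: mult = 1
Initialize: items = [1, 1, 4, 2, 5]
Entering loop: for num in items:

After execution: mult = 40
40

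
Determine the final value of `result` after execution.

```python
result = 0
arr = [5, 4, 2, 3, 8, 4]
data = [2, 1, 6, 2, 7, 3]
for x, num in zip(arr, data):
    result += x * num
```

Let's trace through this code step by step.

Initialize: result = 0
Initialize: arr = [5, 4, 2, 3, 8, 4]
Initialize: data = [2, 1, 6, 2, 7, 3]
Entering loop: for x, num in zip(arr, data):

After execution: result = 100
100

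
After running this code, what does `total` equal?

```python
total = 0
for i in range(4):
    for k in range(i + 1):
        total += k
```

Let's trace through this code step by step.

Initialize: total = 0
Entering loop: for i in range(4):

After execution: total = 10
10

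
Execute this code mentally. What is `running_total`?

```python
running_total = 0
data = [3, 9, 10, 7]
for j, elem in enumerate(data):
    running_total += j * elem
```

Let's trace through this code step by step.

Initialize: running_total = 0
Initialize: data = [3, 9, 10, 7]
Entering loop: for j, elem in enumerate(data):

After execution: running_total = 50
50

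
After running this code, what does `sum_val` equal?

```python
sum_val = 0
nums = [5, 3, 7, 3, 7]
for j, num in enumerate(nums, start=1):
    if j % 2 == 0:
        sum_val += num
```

Let's trace through this code step by step.

Initialize: sum_val = 0
Initialize: nums = [5, 3, 7, 3, 7]
Entering loop: for j, num in enumerate(nums, start=1):

After execution: sum_val = 6
6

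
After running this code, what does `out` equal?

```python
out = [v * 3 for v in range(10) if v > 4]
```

Let's trace through this code step by step.

Initialize: out = [v * 3 for v in range(10) if v > 4]

After execution: out = [15, 18, 21, 24, 27]
[15, 18, 21, 24, 27]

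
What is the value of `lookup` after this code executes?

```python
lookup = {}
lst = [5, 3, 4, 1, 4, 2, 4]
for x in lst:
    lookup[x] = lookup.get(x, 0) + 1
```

Let's trace through this code step by step.

Initialize: lookup = {}
Initialize: lst = [5, 3, 4, 1, 4, 2, 4]
Entering loop: for x in lst:

After execution: lookup = {5: 1, 3: 1, 4: 3, 1: 1, 2: 1}
{5: 1, 3: 1, 4: 3, 1: 1, 2: 1}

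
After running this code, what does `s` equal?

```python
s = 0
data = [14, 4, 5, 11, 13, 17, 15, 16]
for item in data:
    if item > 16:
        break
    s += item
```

Let's trace through this code step by step.

Initialize: s = 0
Initialize: data = [14, 4, 5, 11, 13, 17, 15, 16]
Entering loop: for item in data:

After execution: s = 47
47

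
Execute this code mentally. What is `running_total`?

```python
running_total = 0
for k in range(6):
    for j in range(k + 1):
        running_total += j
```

Let's trace through this code step by step.

Initialize: running_total = 0
Entering loop: for k in range(6):

After execution: running_total = 35
35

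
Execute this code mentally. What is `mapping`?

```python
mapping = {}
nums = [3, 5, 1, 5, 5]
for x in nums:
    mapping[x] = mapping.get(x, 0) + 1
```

Let's trace through this code step by step.

Initialize: mapping = {}
Initialize: nums = [3, 5, 1, 5, 5]
Entering loop: for x in nums:

After execution: mapping = {3: 1, 5: 3, 1: 1}
{3: 1, 5: 3, 1: 1}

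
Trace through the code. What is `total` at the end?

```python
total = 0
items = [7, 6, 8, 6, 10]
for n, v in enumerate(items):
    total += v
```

Let's trace through this code step by step.

Initialize: total = 0
Initialize: items = [7, 6, 8, 6, 10]
Entering loop: for n, v in enumerate(items):

After execution: total = 37
37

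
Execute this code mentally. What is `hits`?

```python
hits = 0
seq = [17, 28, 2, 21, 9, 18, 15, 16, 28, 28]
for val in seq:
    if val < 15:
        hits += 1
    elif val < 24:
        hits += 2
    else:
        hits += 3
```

Let's trace through this code step by step.

Initialize: hits = 0
Initialize: seq = [17, 28, 2, 21, 9, 18, 15, 16, 28, 28]
Entering loop: for val in seq:

After execution: hits = 21
21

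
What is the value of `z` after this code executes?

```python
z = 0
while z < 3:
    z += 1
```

Let's trace through this code step by step.

Initialize: z = 0
Entering loop: while z < 3:

After execution: z = 3
3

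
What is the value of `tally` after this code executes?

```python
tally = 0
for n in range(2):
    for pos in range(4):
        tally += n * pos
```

Let's trace through this code step by step.

Initialize: tally = 0
Entering loop: for n in range(2):

After execution: tally = 6
6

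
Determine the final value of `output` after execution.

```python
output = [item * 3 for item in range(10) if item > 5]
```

Let's trace through this code step by step.

Initialize: output = [item * 3 for item in range(10) if item > 5]

After execution: output = [18, 21, 24, 27]
[18, 21, 24, 27]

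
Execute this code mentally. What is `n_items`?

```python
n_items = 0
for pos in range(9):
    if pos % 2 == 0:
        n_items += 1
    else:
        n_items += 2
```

Let's trace through this code step by step.

Initialize: n_items = 0
Entering loop: for pos in range(9):

After execution: n_items = 13
13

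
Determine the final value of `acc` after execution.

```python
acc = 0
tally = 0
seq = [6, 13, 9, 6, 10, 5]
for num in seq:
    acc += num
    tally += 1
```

Let's trace through this code step by step.

Initialize: acc = 0
Initialize: tally = 0
Initialize: seq = [6, 13, 9, 6, 10, 5]
Entering loop: for num in seq:

After execution: acc = 49
49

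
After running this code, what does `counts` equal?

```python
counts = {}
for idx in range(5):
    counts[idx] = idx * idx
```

Let's trace through this code step by step.

Initialize: counts = {}
Entering loop: for idx in range(5):

After execution: counts = {0: 0, 1: 1, 2: 4, 3: 9, 4: 16}
{0: 0, 1: 1, 2: 4, 3: 9, 4: 16}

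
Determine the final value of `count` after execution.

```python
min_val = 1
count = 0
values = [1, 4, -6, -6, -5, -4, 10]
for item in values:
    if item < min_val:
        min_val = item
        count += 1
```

Let's trace through this code step by step.

Initialize: min_val = 1
Initialize: count = 0
Initialize: values = [1, 4, -6, -6, -5, -4, 10]
Entering loop: for item in values:

After execution: count = 1
1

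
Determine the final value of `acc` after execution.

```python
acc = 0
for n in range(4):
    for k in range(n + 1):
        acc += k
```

Let's trace through this code step by step.

Initialize: acc = 0
Entering loop: for n in range(4):

After execution: acc = 10
10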